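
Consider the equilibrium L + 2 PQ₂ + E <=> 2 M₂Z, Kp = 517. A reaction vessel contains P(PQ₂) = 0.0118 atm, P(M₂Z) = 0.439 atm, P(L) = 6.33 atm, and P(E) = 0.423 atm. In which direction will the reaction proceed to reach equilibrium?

no net change (already at equilibrium)

Qp = P(M₂Z)² / (P(L)·P(PQ₂)²·P(E)) = (0.439)² / ((6.33)·(0.0118)²·(0.423)) = 517
Qp = 517 = Kp, so the system is already at equilibrium.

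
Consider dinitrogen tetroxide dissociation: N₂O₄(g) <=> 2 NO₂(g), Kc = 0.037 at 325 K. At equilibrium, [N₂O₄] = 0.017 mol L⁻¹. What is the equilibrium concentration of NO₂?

[NO₂] = 0.025 mol L⁻¹

At equilibrium, Kc = [NO₂]² / [N₂O₄] = 0.037.
([NO₂])² / (0.017) = 0.037
[NO₂]² = 6.29×10⁻⁴ ⇒ [NO₂] = 0.025 mol L⁻¹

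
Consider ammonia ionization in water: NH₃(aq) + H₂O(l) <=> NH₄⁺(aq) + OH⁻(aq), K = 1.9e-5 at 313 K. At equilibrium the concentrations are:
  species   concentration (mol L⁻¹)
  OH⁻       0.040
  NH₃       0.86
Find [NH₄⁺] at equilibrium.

[NH₄⁺] = 4.1e-4 mol L⁻¹

(H₂O is a pure liquid — omitted from K.)
At equilibrium, K = [NH₄⁺]·[OH⁻] / [NH₃] = 1.9e-5.
([NH₄⁺])·(0.040) / (0.86) = 1.9e-5
[NH₄⁺] = 4.08e-4 = 4.1e-4 mol L⁻¹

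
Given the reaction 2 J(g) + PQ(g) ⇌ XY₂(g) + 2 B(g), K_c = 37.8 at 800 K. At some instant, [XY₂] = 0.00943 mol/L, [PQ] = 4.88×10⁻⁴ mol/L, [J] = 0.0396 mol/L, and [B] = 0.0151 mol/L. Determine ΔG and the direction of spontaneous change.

ΔG = -17.3 kJ/mol; the forward reaction is spontaneous

Q_c = [XY₂]·[B]² / ([J]²·[PQ]) = (0.00943)·(0.0151)² / ((0.0396)²·(4.88×10⁻⁴)) = 2.81
ΔG = RT ln(Q_c/K_c) = (8.314 J mol⁻¹ K⁻¹)(800 K) × ln(2.81/37.8)
   = (6.651 kJ/mol)(-2.599) = -17.3 kJ/mol
ΔG < 0, so the forward reaction is spontaneous (proceeds forward).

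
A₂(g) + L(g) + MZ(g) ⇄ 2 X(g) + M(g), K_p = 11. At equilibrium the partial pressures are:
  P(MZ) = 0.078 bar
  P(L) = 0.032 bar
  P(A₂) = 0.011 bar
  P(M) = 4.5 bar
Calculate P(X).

P(X) = 0.0082 bar

At equilibrium, K_p = P(X)²·P(M) / (P(A₂)·P(L)·P(MZ)) = 11.
(P(X))²·(4.5) / ((0.011)·(0.032)·(0.078)) = 11
P(X)² = 6.71×10⁻⁵ ⇒ P(X) = 0.0082 bar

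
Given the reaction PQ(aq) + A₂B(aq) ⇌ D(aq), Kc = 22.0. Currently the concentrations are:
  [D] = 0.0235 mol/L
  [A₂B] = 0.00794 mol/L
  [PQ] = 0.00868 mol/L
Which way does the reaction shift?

to the left

Qc = [D] / ([PQ]·[A₂B]) = (0.0235) / ((0.00868)·(0.00794)) = 341
Qc = 341 > Kc = 22.0, so the reverse reaction proceeds.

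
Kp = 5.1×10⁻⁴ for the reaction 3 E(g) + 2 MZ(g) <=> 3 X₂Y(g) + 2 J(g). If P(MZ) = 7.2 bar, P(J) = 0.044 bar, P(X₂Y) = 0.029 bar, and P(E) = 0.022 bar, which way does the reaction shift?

toward products

Qp = P(X₂Y)³·P(J)² / (P(E)³·P(MZ)²) = (0.029)³·(0.044)² / ((0.022)³·(7.2)²) = 8.6×10⁻⁵
Qp = 8.6×10⁻⁵ < Kp = 5.1×10⁻⁴, so the forward reaction proceeds.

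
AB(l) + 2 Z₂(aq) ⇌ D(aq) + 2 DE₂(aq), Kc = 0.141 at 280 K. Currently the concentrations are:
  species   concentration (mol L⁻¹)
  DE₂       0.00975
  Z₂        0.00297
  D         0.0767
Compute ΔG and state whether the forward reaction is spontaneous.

ΔG = 4.12 kJ/mol; the forward reaction is non-spontaneous

(AB is a pure liquid — omitted from Qc.)
Qc = [D]·[DE₂]² / [Z₂]² = (0.0767)·(0.00975)² / (0.00297)² = 0.827
ΔG = RT ln(Qc/Kc) = (8.314 J mol⁻¹ K⁻¹)(280 K) × ln(0.827/0.141)
   = (2.328 kJ/mol)(1.769) = 4.12 kJ/mol
ΔG > 0, so the forward reaction is non-spontaneous (proceeds in reverse).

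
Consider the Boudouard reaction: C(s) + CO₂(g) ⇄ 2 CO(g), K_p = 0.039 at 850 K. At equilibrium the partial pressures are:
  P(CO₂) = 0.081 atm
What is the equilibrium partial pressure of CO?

P(CO) = 0.056 atm

(C is a pure solid — omitted from K_p.)
At equilibrium, K_p = P(CO)² / P(CO₂) = 0.039.
(P(CO))² / (0.081) = 0.039
P(CO)² = 0.00316 ⇒ P(CO) = 0.056 atm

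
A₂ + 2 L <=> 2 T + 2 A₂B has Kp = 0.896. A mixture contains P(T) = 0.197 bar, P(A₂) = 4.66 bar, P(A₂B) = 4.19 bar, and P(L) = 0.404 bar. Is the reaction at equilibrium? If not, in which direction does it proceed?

no net change (already at equilibrium)

Qp = P(T)²·P(A₂B)² / (P(A₂)·P(L)²) = (0.197)²·(4.19)² / ((4.66)·(0.404)²) = 0.896
Qp = 0.896 = Kp, so the system is already at equilibrium.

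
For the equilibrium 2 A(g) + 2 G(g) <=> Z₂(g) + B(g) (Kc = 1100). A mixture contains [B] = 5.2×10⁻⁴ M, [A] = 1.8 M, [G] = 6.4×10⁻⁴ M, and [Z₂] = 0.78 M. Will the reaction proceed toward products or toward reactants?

Qc = [Z₂]·[B] / ([A]²·[G]²) = (0.78)·(5.2×10⁻⁴) / ((1.8)²·(6.4×10⁻⁴)²) = 310
Qc = 310 < Kc = 1100, so the forward reaction proceeds.

toward products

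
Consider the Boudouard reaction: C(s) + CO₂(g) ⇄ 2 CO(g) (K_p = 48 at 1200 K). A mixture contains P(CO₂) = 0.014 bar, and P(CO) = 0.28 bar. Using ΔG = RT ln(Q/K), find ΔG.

ΔG = -21.4 kJ/mol

(C is a pure solid — omitted from Q_p.)
Q_p = P(CO)² / P(CO₂) = (0.28)² / (0.014) = 5.60
ΔG = RT ln(Q_p/K_p) = (8.314 J mol⁻¹ K⁻¹)(1200 K) × ln(5.60/48)
   = (9.977 kJ/mol)(-2.148) = -21.4 kJ/mol
ΔG < 0, so the forward reaction is spontaneous (proceeds forward).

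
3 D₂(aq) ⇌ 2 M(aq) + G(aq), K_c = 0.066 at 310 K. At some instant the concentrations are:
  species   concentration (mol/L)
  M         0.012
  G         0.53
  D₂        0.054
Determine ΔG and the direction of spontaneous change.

Q_c = [M]²·[G] / [D₂]³ = (0.012)²·(0.53) / (0.054)³ = 0.485
ΔG = RT ln(Q_c/K_c) = (8.314 J mol⁻¹ K⁻¹)(310 K) × ln(0.485/0.066)
   = (2.577 kJ/mol)(1.994) = 5.14 kJ/mol
ΔG > 0, so the forward reaction is non-spontaneous (proceeds in reverse).

ΔG = 5.14 kJ/mol; the forward reaction is non-spontaneous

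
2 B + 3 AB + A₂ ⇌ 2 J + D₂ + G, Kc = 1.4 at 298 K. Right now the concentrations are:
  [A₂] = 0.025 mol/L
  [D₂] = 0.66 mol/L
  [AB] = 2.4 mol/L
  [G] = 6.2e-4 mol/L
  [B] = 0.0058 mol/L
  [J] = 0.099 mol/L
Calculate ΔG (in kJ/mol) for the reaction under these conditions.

Qc = [J]²·[D₂]·[G] / ([B]²·[AB]³·[A₂]) = (0.099)²·(0.66)·(6.2e-4) / ((0.0058)²·(2.4)³·(0.025)) = 0.345
ΔG = RT ln(Qc/Kc) = (8.314 J mol⁻¹ K⁻¹)(298 K) × ln(0.345/1.4)
   = (2.478 kJ/mol)(-1.401) = -3.47 kJ/mol
ΔG < 0, so the forward reaction is spontaneous (proceeds forward).

ΔG = -3.47 kJ/mol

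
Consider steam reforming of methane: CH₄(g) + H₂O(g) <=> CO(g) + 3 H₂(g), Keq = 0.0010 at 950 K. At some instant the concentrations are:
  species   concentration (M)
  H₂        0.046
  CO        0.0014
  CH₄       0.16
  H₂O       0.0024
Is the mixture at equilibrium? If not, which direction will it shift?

no; Q < K, reaction proceeds forward

Q = [CO]·[H₂]³ / ([CH₄]·[H₂O]) = (0.0014)·(0.046)³ / ((0.16)·(0.0024)) = 3.5×10⁻⁴
Q = 3.5×10⁻⁴ < Keq = 0.0010: net forward reaction.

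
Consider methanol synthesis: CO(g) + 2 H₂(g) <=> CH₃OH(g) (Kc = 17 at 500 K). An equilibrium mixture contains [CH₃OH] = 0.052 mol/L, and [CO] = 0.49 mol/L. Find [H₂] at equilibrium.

[H₂] = 0.079 mol/L

At equilibrium, Kc = [CH₃OH] / ([CO]·[H₂]²) = 17.
(0.052) / ((0.49)·([H₂])²) = 17
[H₂]² = 0.00624 ⇒ [H₂] = 0.079 mol/L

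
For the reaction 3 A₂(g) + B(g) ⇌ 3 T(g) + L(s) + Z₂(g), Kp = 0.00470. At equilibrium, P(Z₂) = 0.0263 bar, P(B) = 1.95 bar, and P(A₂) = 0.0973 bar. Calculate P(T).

P(T) = 0.0685 bar

(L is a pure solid — omitted from Kp.)
At equilibrium, Kp = P(T)³·P(Z₂) / (P(A₂)³·P(B)) = 0.00470.
(P(T))³·(0.0263) / ((0.0973)³·(1.95)) = 0.00470
P(T)³ = 3.21×10⁻⁴ ⇒ P(T) = 0.0685 bar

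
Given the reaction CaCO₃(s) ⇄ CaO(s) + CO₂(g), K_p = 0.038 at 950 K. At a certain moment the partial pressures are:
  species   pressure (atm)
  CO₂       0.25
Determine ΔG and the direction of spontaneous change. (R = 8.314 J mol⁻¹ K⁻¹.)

(CaCO₃, CaO are pure solids — omitted from Q_p.)
Q_p = P(CO₂) = 0.250
ΔG = RT ln(Q_p/K_p) = (8.314 J mol⁻¹ K⁻¹)(950 K) × ln(0.250/0.038)
   = (7.898 kJ/mol)(1.884) = 14.9 kJ/mol
ΔG > 0, so the forward reaction is non-spontaneous (proceeds in reverse).

ΔG = 14.9 kJ/mol; the forward reaction is non-spontaneous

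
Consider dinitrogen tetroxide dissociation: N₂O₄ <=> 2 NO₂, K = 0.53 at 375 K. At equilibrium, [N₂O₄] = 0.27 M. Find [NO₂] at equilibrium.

At equilibrium, K = [NO₂]² / [N₂O₄] = 0.53.
([NO₂])² / (0.27) = 0.53
[NO₂]² = 0.143 ⇒ [NO₂] = 0.38 M

[NO₂] = 0.38 M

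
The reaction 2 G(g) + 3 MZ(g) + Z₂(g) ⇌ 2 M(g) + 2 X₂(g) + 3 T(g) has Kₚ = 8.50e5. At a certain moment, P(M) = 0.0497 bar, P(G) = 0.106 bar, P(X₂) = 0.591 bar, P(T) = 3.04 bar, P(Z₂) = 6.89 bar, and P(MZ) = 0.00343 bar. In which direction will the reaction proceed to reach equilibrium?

to the left

Qₚ = P(M)²·P(X₂)²·P(T)³ / (P(G)²·P(MZ)³·P(Z₂)) = (0.0497)²·(0.591)²·(3.04)³ / ((0.106)²·(0.00343)³·(6.89)) = 7.76e6
Qₚ = 7.76e6 > Kₚ = 8.50e5, so the reverse reaction proceeds.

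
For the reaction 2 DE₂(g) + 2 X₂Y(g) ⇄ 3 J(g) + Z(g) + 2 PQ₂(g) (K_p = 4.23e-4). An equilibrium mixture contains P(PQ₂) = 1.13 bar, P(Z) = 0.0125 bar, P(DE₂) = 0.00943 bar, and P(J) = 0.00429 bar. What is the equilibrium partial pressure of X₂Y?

At equilibrium, K_p = P(J)³·P(Z)·P(PQ₂)² / (P(DE₂)²·P(X₂Y)²) = 4.23e-4.
(0.00429)³·(0.0125)·(1.13)² / ((0.00943)²·(P(X₂Y))²) = 4.23e-4
P(X₂Y)² = 0.0335 ⇒ P(X₂Y) = 0.183 bar

P(X₂Y) = 0.183 bar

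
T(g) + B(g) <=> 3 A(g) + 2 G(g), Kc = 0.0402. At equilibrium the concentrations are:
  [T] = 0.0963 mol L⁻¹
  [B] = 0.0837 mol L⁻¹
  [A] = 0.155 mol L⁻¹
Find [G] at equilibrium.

At equilibrium, Kc = [A]³·[G]² / ([T]·[B]) = 0.0402.
(0.155)³·([G])² / ((0.0963)·(0.0837)) = 0.0402
[G]² = 0.0870 ⇒ [G] = 0.295 mol L⁻¹

[G] = 0.295 mol L⁻¹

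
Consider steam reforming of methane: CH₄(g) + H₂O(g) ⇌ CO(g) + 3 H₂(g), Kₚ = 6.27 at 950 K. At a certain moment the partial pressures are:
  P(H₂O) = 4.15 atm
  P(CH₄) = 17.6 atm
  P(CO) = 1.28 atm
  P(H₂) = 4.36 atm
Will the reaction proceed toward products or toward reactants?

toward products

Qₚ = P(CO)·P(H₂)³ / (P(CH₄)·P(H₂O)) = (1.28)·(4.36)³ / ((17.6)·(4.15)) = 1.45
Qₚ = 1.45 < Kₚ = 6.27, so the forward reaction proceeds.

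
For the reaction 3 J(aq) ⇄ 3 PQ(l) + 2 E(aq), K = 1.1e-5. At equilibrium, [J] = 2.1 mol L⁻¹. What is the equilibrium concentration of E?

(PQ is a pure liquid — omitted from K.)
At equilibrium, K = [E]² / [J]³ = 1.1e-5.
([E])² / (2.1)³ = 1.1e-5
[E]² = 1.02e-4 ⇒ [E] = 0.010 mol L⁻¹

[E] = 0.010 mol L⁻¹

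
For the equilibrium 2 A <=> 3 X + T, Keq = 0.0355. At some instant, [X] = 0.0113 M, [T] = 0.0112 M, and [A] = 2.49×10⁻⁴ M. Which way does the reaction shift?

Q = [X]³·[T] / [A]² = (0.0113)³·(0.0112) / (2.49×10⁻⁴)² = 0.261
Q = 0.261 > Keq = 0.0355, so the reverse reaction proceeds.

in the reverse direction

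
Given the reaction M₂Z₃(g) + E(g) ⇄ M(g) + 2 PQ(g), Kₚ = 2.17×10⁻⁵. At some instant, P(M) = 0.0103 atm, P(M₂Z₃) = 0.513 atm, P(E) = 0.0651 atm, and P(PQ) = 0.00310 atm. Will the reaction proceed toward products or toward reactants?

Qₚ = P(M)·P(PQ)² / (P(M₂Z₃)·P(E)) = (0.0103)·(0.00310)² / ((0.513)·(0.0651)) = 2.96×10⁻⁶
Qₚ = 2.96×10⁻⁶ < Kₚ = 2.17×10⁻⁵, so the forward reaction proceeds.

forward (toward products)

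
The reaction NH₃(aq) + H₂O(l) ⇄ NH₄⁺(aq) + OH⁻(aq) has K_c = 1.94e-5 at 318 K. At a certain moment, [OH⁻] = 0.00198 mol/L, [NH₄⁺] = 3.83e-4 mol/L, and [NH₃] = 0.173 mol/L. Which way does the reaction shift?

(H₂O is a pure liquid — omitted from Q_c.)
Q_c = [NH₄⁺]·[OH⁻] / [NH₃] = (3.83e-4)·(0.00198) / (0.173) = 4.38e-6
Q_c = 4.38e-6 < K_c = 1.94e-5, so the forward reaction proceeds.

forward (toward products)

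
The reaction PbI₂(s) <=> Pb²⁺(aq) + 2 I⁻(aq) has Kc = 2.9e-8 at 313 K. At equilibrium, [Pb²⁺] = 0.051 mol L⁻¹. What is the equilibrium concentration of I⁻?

(PbI₂ is a pure solid — omitted from Kc.)
At equilibrium, Kc = [Pb²⁺]·[I⁻]² = 2.9e-8.
(0.051)·([I⁻])² = 2.9e-8
[I⁻]² = 5.69e-7 ⇒ [I⁻] = 7.5e-4 mol L⁻¹

[I⁻] = 7.5e-4 mol L⁻¹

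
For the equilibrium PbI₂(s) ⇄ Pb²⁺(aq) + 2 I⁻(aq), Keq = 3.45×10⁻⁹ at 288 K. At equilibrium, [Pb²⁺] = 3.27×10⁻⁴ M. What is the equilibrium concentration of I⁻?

[I⁻] = 0.00325 M

(PbI₂ is a pure solid — omitted from Keq.)
At equilibrium, Keq = [Pb²⁺]·[I⁻]² = 3.45×10⁻⁹.
(3.27×10⁻⁴)·([I⁻])² = 3.45×10⁻⁹
[I⁻]² = 1.06×10⁻⁵ ⇒ [I⁻] = 0.00325 M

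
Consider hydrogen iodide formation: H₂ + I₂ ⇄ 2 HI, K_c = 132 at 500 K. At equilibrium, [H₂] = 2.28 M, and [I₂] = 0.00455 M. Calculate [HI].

At equilibrium, K_c = [HI]² / ([H₂]·[I₂]) = 132.
([HI])² / ((2.28)·(0.00455)) = 132
[HI]² = 1.37 ⇒ [HI] = 1.17 M

[HI] = 1.17 M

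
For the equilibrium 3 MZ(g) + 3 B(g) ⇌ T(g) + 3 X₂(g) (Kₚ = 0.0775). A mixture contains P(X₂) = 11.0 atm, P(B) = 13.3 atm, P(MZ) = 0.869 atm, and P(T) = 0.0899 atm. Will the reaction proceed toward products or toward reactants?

at equilibrium

Qₚ = P(T)·P(X₂)³ / (P(MZ)³·P(B)³) = (0.0899)·(11.0)³ / ((0.869)³·(13.3)³) = 0.0775
Qₚ = 0.0775 = Kₚ, so the system is already at equilibrium.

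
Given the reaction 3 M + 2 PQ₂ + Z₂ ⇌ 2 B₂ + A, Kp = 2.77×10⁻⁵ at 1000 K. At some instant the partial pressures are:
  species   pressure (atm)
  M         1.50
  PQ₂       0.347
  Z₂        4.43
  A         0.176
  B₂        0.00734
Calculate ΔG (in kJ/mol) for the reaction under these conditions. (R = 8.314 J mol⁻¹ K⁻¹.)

Qp = P(B₂)²·P(A) / (P(M)³·P(PQ₂)²·P(Z₂)) = (0.00734)²·(0.176) / ((1.50)³·(0.347)²·(4.43)) = 5.27×10⁻⁶
ΔG = RT ln(Qp/Kp) = (8.314 J mol⁻¹ K⁻¹)(1000 K) × ln(5.27×10⁻⁶/2.77×10⁻⁵)
   = (8.314 kJ/mol)(-1.659) = -13.8 kJ/mol
ΔG < 0, so the forward reaction is spontaneous (proceeds forward).

ΔG = -13.8 kJ/mol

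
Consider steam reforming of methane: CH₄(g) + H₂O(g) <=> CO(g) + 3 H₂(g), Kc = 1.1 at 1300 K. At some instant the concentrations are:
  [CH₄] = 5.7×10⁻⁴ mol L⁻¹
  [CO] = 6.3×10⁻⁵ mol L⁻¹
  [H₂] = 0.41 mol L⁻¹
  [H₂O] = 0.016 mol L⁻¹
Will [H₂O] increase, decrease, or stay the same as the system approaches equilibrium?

Qc = [CO]·[H₂]³ / ([CH₄]·[H₂O]) = (6.3×10⁻⁵)·(0.41)³ / ((5.7×10⁻⁴)·(0.016)) = 0.48
Qc = 0.48 < Kc = 1.1: net forward reaction.
H₂O is a reactant, so it decreases.

decrease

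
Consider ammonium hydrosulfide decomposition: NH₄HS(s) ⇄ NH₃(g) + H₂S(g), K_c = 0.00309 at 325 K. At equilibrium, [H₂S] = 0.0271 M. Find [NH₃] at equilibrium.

[NH₃] = 0.114 M

(NH₄HS is a pure solid — omitted from K_c.)
At equilibrium, K_c = [NH₃]·[H₂S] = 0.00309.
([NH₃])·(0.0271) = 0.00309
[NH₃] = 0.114 M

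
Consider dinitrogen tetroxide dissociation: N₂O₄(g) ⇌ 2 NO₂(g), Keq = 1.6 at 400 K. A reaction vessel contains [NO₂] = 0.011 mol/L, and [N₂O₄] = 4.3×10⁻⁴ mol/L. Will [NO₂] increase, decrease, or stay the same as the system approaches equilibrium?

increase

Q = [NO₂]² / [N₂O₄] = (0.011)² / (4.3×10⁻⁴) = 0.28
Q = 0.28 < Keq = 1.6: net forward reaction.
NO₂ is a product, so it increases.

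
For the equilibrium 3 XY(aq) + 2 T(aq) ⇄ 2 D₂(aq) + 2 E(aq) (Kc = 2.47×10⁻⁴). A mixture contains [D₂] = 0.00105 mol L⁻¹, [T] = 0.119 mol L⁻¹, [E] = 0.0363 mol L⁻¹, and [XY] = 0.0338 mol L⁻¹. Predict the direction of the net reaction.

Qc = [D₂]²·[E]² / ([XY]³·[T]²) = (0.00105)²·(0.0363)² / ((0.0338)³·(0.119)²) = 0.00266
Qc = 0.00266 > Kc = 2.47×10⁻⁴, so the reverse reaction proceeds.

toward reactants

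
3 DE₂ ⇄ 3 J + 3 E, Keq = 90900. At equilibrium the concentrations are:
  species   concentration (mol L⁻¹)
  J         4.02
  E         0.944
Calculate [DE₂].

[DE₂] = 0.0844 mol L⁻¹

At equilibrium, Keq = [J]³·[E]³ / [DE₂]³ = 90900.
(4.02)³·(0.944)³ / ([DE₂])³ = 90900
[DE₂]³ = 6.01×10⁻⁴ ⇒ [DE₂] = 0.0844 mol L⁻¹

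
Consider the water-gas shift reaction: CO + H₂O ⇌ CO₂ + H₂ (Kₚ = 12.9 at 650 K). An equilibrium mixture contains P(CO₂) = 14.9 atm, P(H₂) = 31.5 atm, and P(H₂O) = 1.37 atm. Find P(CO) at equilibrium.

P(CO) = 26.6 atm

At equilibrium, Kₚ = P(CO₂)·P(H₂) / (P(CO)·P(H₂O)) = 12.9.
(14.9)·(31.5) / ((P(CO))·(1.37)) = 12.9
P(CO) = 26.6 atm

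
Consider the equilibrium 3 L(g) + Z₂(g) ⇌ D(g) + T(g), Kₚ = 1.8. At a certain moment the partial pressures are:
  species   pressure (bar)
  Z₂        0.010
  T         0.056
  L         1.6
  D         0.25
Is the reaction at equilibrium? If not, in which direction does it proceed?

toward products

Qₚ = P(D)·P(T) / (P(L)³·P(Z₂)) = (0.25)·(0.056) / ((1.6)³·(0.010)) = 0.34
Qₚ = 0.34 < Kₚ = 1.8, so the forward reaction proceeds.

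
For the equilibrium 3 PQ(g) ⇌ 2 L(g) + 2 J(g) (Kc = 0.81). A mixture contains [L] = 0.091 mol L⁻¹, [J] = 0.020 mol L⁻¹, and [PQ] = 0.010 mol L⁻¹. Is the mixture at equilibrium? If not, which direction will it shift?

no; Q > K, reaction proceeds in reverse

Qc = [L]²·[J]² / [PQ]³ = (0.091)²·(0.020)² / (0.010)³ = 3.3
Qc = 3.3 > Kc = 0.81: net reverse reaction.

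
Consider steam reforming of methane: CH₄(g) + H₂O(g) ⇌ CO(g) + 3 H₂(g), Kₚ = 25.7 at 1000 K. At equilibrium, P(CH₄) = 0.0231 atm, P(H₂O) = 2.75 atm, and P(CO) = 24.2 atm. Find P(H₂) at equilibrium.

P(H₂) = 0.407 atm

At equilibrium, Kₚ = P(CO)·P(H₂)³ / (P(CH₄)·P(H₂O)) = 25.7.
(24.2)·(P(H₂))³ / ((0.0231)·(2.75)) = 25.7
P(H₂)³ = 0.0675 ⇒ P(H₂) = 0.407 atm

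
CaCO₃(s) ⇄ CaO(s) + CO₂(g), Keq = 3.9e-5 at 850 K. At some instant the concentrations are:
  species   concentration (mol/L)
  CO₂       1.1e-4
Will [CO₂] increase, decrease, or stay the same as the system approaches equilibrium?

decrease

(CaCO₃, CaO are pure solids — omitted from Q.)
Q = [CO₂] = 1.1e-4
Q = 1.1e-4 > Keq = 3.9e-5: net reverse reaction.
CO₂ is a product, so it decreases.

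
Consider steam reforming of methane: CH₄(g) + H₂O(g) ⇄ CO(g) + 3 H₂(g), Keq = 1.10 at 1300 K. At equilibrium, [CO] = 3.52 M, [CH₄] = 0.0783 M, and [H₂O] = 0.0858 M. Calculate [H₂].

At equilibrium, Keq = [CO]·[H₂]³ / ([CH₄]·[H₂O]) = 1.10.
(3.52)·([H₂])³ / ((0.0783)·(0.0858)) = 1.10
[H₂]³ = 0.00210 ⇒ [H₂] = 0.128 M

[H₂] = 0.128 M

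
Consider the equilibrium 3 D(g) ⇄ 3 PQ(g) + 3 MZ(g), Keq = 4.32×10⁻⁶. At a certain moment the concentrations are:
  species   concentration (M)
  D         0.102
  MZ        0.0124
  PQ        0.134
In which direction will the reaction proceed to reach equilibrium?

at equilibrium

Q = [PQ]³·[MZ]³ / [D]³ = (0.134)³·(0.0124)³ / (0.102)³ = 4.32×10⁻⁶
Q = 4.32×10⁻⁶ = Keq, so the system is already at equilibrium.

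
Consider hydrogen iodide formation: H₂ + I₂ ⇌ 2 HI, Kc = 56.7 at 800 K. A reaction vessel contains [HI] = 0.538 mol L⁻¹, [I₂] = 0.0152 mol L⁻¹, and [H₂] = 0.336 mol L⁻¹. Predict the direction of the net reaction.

Qc = [HI]² / ([H₂]·[I₂]) = (0.538)² / ((0.336)·(0.0152)) = 56.7
Qc = 56.7 = Kc, so the system is already at equilibrium.

neither direction; the system is at equilibrium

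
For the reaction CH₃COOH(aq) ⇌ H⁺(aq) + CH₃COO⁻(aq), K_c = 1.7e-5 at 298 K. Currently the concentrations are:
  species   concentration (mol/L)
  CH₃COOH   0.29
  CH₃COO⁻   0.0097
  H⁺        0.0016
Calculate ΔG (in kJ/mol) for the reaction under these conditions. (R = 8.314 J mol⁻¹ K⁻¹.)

ΔG = 2.84 kJ/mol

Q_c = [H⁺]·[CH₃COO⁻] / [CH₃COOH] = (0.0016)·(0.0097) / (0.29) = 5.35e-5
ΔG = RT ln(Q_c/K_c) = (8.314 J mol⁻¹ K⁻¹)(298 K) × ln(5.35e-5/1.7e-5)
   = (2.478 kJ/mol)(1.146) = 2.84 kJ/mol
ΔG > 0, so the forward reaction is non-spontaneous (proceeds in reverse).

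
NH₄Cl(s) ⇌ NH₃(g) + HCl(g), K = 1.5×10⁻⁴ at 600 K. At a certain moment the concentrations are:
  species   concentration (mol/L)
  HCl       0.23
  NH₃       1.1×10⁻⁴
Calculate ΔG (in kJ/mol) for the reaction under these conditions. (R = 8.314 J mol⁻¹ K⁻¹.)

(NH₄Cl is a pure solid — omitted from Q.)
Q = [NH₃]·[HCl] = (1.1×10⁻⁴)·(0.23) = 2.53×10⁻⁵
ΔG = RT ln(Q/K) = (8.314 J mol⁻¹ K⁻¹)(600 K) × ln(2.53×10⁻⁵/1.5×10⁻⁴)
   = (4.988 kJ/mol)(-1.780) = -8.88 kJ/mol
ΔG < 0, so the forward reaction is spontaneous (proceeds forward).

ΔG = -8.88 kJ/mol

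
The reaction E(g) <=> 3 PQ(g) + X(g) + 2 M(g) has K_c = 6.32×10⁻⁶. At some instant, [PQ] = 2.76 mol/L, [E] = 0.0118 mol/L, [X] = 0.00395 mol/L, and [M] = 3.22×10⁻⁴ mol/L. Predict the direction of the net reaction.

toward products

Q_c = [PQ]³·[X]·[M]² / [E] = (2.76)³·(0.00395)·(3.22×10⁻⁴)² / (0.0118) = 7.30×10⁻⁷
Q_c = 7.30×10⁻⁷ < K_c = 6.32×10⁻⁶, so the forward reaction proceeds.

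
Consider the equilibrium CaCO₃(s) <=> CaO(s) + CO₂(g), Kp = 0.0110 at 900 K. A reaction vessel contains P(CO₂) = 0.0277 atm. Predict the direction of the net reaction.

(CaCO₃, CaO are pure solids — omitted from Qp.)
Qp = P(CO₂) = 0.0277
Qp = 0.0277 > Kp = 0.0110, so the reverse reaction proceeds.

to the left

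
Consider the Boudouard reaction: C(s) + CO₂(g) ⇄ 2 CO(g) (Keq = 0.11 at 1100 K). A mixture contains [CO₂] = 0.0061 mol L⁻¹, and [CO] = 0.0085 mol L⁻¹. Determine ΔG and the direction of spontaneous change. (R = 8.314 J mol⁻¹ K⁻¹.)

(C is a pure solid — omitted from Q.)
Q = [CO]² / [CO₂] = (0.0085)² / (0.0061) = 0.0118
ΔG = RT ln(Q/Keq) = (8.314 J mol⁻¹ K⁻¹)(1100 K) × ln(0.0118/0.11)
   = (9.145 kJ/mol)(-2.232) = -20.4 kJ/mol
ΔG < 0, so the forward reaction is spontaneous (proceeds forward).

ΔG = -20.4 kJ/mol; the forward reaction is spontaneous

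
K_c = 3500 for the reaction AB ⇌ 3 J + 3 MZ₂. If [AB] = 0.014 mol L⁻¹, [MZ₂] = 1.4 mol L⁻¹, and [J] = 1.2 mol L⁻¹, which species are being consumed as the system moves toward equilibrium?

Q_c = [J]³·[MZ₂]³ / [AB] = (1.2)³·(1.4)³ / (0.014) = 340
Q_c = 340 < K_c = 3500: net forward reaction.

AB (reactants)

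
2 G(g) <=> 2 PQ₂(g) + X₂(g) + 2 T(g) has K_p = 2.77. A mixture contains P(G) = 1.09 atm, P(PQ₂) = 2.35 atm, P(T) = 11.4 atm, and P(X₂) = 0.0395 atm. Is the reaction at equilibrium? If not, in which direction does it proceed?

toward reactants

Q_p = P(PQ₂)²·P(X₂)·P(T)² / P(G)² = (2.35)²·(0.0395)·(11.4)² / (1.09)² = 23.9
Q_p = 23.9 > K_p = 2.77, so the reverse reaction proceeds.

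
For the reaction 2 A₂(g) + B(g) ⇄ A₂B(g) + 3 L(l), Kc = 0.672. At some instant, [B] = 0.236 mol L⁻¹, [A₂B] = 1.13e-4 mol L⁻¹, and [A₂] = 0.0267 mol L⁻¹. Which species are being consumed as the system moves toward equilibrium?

(L is a pure liquid — omitted from Qc.)
Qc = [A₂B] / ([A₂]²·[B]) = (1.13e-4) / ((0.0267)²·(0.236)) = 0.672
Qc = 0.672 = Kc; the system is at equilibrium.

none (at equilibrium)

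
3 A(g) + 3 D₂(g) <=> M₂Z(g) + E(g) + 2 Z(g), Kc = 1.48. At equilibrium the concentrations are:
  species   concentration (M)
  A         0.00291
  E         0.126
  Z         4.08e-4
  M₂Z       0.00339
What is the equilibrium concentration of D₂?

At equilibrium, Kc = [M₂Z]·[E]·[Z]² / ([A]³·[D₂]³) = 1.48.
(0.00339)·(0.126)·(4.08e-4)² / ((0.00291)³·([D₂])³) = 1.48
[D₂]³ = 0.00195 ⇒ [D₂] = 0.125 M

[D₂] = 0.125 M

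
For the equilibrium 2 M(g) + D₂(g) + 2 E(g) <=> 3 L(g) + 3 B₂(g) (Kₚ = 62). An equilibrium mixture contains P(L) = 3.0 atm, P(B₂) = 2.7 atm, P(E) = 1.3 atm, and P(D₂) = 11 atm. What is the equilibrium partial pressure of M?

At equilibrium, Kₚ = P(L)³·P(B₂)³ / (P(M)²·P(D₂)·P(E)²) = 62.
(3.0)³·(2.7)³ / ((P(M))²·(11)·(1.3)²) = 62
P(M)² = 0.461 ⇒ P(M) = 0.68 atm

P(M) = 0.68 atm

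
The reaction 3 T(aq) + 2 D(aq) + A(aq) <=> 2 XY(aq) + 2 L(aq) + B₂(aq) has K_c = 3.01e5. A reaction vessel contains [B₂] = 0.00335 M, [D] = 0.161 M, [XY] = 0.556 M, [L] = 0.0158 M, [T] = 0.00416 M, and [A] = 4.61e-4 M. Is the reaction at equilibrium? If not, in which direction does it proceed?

at equilibrium

Q_c = [XY]²·[L]²·[B₂] / ([T]³·[D]²·[A]) = (0.556)²·(0.0158)²·(0.00335) / ((0.00416)³·(0.161)²·(4.61e-4)) = 3.01e5
Q_c = 3.01e5 = K_c, so the system is already at equilibrium.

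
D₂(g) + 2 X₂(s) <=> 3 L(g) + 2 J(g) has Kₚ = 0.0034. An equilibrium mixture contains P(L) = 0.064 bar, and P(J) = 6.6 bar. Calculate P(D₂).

P(D₂) = 3.4 bar

(X₂ is a pure solid — omitted from Kₚ.)
At equilibrium, Kₚ = P(L)³·P(J)² / P(D₂) = 0.0034.
(0.064)³·(6.6)² / (P(D₂)) = 0.0034
P(D₂) = 3.36 = 3.4 bar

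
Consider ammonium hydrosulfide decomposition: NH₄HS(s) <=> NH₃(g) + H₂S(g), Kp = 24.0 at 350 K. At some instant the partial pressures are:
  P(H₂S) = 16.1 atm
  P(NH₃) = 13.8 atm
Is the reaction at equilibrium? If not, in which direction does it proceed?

to the left

(NH₄HS is a pure solid — omitted from Qp.)
Qp = P(NH₃)·P(H₂S) = (13.8)·(16.1) = 222
Qp = 222 > Kp = 24.0, so the reverse reaction proceeds.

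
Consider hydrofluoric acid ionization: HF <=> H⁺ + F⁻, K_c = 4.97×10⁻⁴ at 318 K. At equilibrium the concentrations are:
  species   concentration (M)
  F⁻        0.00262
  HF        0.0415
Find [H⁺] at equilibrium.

[H⁺] = 0.00787 M

At equilibrium, K_c = [H⁺]·[F⁻] / [HF] = 4.97×10⁻⁴.
([H⁺])·(0.00262) / (0.0415) = 4.97×10⁻⁴
[H⁺] = 0.00787 M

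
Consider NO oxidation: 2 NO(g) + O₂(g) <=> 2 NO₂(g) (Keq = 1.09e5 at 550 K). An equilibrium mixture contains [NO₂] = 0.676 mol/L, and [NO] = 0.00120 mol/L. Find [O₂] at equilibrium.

[O₂] = 2.91 mol/L

At equilibrium, Keq = [NO₂]² / ([NO]²·[O₂]) = 1.09e5.
(0.676)² / ((0.00120)²·([O₂])) = 1.09e5
[O₂] = 2.91 mol/L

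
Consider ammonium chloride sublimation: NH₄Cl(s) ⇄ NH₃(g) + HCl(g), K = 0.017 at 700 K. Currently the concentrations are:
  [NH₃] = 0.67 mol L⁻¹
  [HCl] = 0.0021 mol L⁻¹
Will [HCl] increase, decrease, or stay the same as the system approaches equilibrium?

(NH₄Cl is a pure solid — omitted from Q.)
Q = [NH₃]·[HCl] = (0.67)·(0.0021) = 0.0014
Q = 0.0014 < K = 0.017: net forward reaction.
HCl is a product, so it increases.

increase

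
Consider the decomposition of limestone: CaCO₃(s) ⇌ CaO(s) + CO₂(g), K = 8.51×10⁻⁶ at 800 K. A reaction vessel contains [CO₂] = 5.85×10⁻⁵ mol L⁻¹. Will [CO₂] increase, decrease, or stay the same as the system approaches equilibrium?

decrease

(CaCO₃, CaO are pure solids — omitted from Q.)
Q = [CO₂] = 5.85×10⁻⁵
Q = 5.85×10⁻⁵ > K = 8.51×10⁻⁶: net reverse reaction.
CO₂ is a product, so it decreases.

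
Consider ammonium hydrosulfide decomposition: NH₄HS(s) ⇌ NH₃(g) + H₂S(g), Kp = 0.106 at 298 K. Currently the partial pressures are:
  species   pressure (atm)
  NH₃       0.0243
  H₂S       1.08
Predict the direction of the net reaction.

forward (toward products)

(NH₄HS is a pure solid — omitted from Qp.)
Qp = P(NH₃)·P(H₂S) = (0.0243)·(1.08) = 0.0262
Qp = 0.0262 < Kp = 0.106, so the forward reaction proceeds.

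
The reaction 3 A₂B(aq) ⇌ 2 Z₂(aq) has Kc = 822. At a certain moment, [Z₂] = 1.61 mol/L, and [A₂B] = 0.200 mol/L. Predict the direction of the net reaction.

Qc = [Z₂]² / [A₂B]³ = (1.61)² / (0.200)³ = 324
Qc = 324 < Kc = 822, so the forward reaction proceeds.

forward (toward products)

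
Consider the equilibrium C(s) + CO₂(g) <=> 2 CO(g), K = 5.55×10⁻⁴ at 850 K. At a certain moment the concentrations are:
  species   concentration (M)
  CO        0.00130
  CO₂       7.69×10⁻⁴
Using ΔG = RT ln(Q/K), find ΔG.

(C is a pure solid — omitted from Q.)
Q = [CO]² / [CO₂] = (0.00130)² / (7.69×10⁻⁴) = 0.00220
ΔG = RT ln(Q/K) = (8.314 J mol⁻¹ K⁻¹)(850 K) × ln(0.00220/5.55×10⁻⁴)
   = (7.067 kJ/mol)(1.377) = 9.73 kJ/mol
ΔG > 0, so the forward reaction is non-spontaneous (proceeds in reverse).

ΔG = 9.73 kJ/mol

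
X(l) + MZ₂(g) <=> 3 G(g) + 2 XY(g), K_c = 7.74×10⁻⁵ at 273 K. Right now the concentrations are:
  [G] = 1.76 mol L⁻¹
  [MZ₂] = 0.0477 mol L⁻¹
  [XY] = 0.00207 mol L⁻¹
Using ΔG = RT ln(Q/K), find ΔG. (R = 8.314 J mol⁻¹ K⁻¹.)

ΔG = 4.19 kJ/mol

(X is a pure liquid — omitted from Q_c.)
Q_c = [G]³·[XY]² / [MZ₂] = (1.76)³·(0.00207)² / (0.0477) = 4.90×10⁻⁴
ΔG = RT ln(Q_c/K_c) = (8.314 J mol⁻¹ K⁻¹)(273 K) × ln(4.90×10⁻⁴/7.74×10⁻⁵)
   = (2.270 kJ/mol)(1.845) = 4.19 kJ/mol
ΔG > 0, so the forward reaction is non-spontaneous (proceeds in reverse).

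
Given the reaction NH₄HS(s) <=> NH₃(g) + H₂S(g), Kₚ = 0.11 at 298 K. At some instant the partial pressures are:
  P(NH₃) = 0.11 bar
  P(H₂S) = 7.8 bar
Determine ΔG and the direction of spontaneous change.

ΔG = 5.09 kJ/mol; the forward reaction is non-spontaneous

(NH₄HS is a pure solid — omitted from Qₚ.)
Qₚ = P(NH₃)·P(H₂S) = (0.11)·(7.8) = 0.858
ΔG = RT ln(Qₚ/Kₚ) = (8.314 J mol⁻¹ K⁻¹)(298 K) × ln(0.858/0.11)
   = (2.478 kJ/mol)(2.054) = 5.09 kJ/mol
ΔG > 0, so the forward reaction is non-spontaneous (proceeds in reverse).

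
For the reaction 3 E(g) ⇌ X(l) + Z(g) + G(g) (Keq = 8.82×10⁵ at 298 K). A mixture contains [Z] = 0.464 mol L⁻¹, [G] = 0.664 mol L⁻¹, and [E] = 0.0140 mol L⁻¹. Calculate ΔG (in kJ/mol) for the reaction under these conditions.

ΔG = -5.11 kJ/mol

(X is a pure liquid — omitted from Q.)
Q = [Z]·[G] / [E]³ = (0.464)·(0.664) / (0.0140)³ = 1.12×10⁵
ΔG = RT ln(Q/Keq) = (8.314 J mol⁻¹ K⁻¹)(298 K) × ln(1.12×10⁵/8.82×10⁵)
   = (2.478 kJ/mol)(-2.064) = -5.11 kJ/mol
ΔG < 0, so the forward reaction is spontaneous (proceeds forward).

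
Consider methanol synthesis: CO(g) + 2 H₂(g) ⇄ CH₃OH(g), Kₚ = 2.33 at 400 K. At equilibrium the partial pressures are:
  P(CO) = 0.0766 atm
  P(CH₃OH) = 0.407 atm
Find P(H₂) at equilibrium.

P(H₂) = 1.51 atm

At equilibrium, Kₚ = P(CH₃OH) / (P(CO)·P(H₂)²) = 2.33.
(0.407) / ((0.0766)·(P(H₂))²) = 2.33
P(H₂)² = 2.28 ⇒ P(H₂) = 1.51 atm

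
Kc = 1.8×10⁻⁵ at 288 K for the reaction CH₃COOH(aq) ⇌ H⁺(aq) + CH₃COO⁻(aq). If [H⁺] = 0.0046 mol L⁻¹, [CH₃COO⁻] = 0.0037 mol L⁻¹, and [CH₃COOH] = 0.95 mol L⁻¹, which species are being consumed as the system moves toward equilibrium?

Qc = [H⁺]·[CH₃COO⁻] / [CH₃COOH] = (0.0046)·(0.0037) / (0.95) = 1.8×10⁻⁵
Qc = 1.8×10⁻⁵ = Kc; the system is at equilibrium.

none (at equilibrium)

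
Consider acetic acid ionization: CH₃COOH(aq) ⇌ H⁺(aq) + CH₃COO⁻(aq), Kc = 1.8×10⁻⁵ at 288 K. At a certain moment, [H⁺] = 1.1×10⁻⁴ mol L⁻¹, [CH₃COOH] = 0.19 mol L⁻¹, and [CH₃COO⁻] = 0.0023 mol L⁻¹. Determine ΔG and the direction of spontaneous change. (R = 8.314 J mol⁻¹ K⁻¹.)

Qc = [H⁺]·[CH₃COO⁻] / [CH₃COOH] = (1.1×10⁻⁴)·(0.0023) / (0.19) = 1.33×10⁻⁶
ΔG = RT ln(Qc/Kc) = (8.314 J mol⁻¹ K⁻¹)(288 K) × ln(1.33×10⁻⁶/1.8×10⁻⁵)
   = (2.394 kJ/mol)(-2.605) = -6.24 kJ/mol
ΔG < 0, so the forward reaction is spontaneous (proceeds forward).

ΔG = -6.24 kJ/mol; the forward reaction is spontaneous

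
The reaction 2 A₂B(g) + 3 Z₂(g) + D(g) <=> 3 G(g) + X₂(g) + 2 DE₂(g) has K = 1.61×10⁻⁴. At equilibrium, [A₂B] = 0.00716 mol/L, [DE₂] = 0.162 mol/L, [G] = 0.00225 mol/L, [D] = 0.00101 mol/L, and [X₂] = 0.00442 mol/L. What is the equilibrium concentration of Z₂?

At equilibrium, K = [G]³·[X₂]·[DE₂]² / ([A₂B]²·[Z₂]³·[D]) = 1.61×10⁻⁴.
(0.00225)³·(0.00442)·(0.162)² / ((0.00716)²·([Z₂])³·(0.00101)) = 1.61×10⁻⁴
[Z₂]³ = 0.158 ⇒ [Z₂] = 0.541 mol/L

[Z₂] = 0.541 mol/L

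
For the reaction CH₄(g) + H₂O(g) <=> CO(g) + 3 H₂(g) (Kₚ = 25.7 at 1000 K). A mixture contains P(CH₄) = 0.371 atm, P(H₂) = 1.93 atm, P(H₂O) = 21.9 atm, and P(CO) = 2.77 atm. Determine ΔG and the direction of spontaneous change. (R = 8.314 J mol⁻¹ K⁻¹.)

ΔG = -19.5 kJ/mol; the forward reaction is spontaneous

Qₚ = P(CO)·P(H₂)³ / (P(CH₄)·P(H₂O)) = (2.77)·(1.93)³ / ((0.371)·(21.9)) = 2.45
ΔG = RT ln(Qₚ/Kₚ) = (8.314 J mol⁻¹ K⁻¹)(1000 K) × ln(2.45/25.7)
   = (8.314 kJ/mol)(-2.350) = -19.5 kJ/mol
ΔG < 0, so the forward reaction is spontaneous (proceeds forward).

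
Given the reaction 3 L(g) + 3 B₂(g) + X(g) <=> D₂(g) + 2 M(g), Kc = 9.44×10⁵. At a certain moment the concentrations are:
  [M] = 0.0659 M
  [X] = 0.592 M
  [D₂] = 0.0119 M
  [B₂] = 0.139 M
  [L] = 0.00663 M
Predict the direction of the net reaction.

to the right

Qc = [D₂]·[M]² / ([L]³·[B₂]³·[X]) = (0.0119)·(0.0659)² / ((0.00663)³·(0.139)³·(0.592)) = 1.12×10⁵
Qc = 1.12×10⁵ < Kc = 9.44×10⁵, so the forward reaction proceeds.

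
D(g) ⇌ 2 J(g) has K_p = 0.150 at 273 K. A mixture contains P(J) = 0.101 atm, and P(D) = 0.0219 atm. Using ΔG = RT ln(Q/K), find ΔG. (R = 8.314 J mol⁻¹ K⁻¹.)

Q_p = P(J)² / P(D) = (0.101)² / (0.0219) = 0.466
ΔG = RT ln(Q_p/K_p) = (8.314 J mol⁻¹ K⁻¹)(273 K) × ln(0.466/0.150)
   = (2.270 kJ/mol)(1.134) = 2.57 kJ/mol
ΔG > 0, so the forward reaction is non-spontaneous (proceeds in reverse).

ΔG = 2.57 kJ/mol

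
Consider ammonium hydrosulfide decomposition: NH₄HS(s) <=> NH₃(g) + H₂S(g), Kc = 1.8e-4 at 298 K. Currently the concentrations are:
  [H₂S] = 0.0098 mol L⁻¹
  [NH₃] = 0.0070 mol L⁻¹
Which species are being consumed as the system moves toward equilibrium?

NH₄HS (reactants)

(NH₄HS is a pure solid — omitted from Qc.)
Qc = [NH₃]·[H₂S] = (0.0070)·(0.0098) = 6.9e-5
Qc = 6.9e-5 < Kc = 1.8e-4: net forward reaction.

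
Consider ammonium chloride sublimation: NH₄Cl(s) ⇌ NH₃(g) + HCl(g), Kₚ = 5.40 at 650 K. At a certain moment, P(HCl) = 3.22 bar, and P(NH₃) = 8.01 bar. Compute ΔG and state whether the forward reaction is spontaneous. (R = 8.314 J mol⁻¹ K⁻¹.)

ΔG = 8.45 kJ/mol; the forward reaction is non-spontaneous

(NH₄Cl is a pure solid — omitted from Qₚ.)
Qₚ = P(NH₃)·P(HCl) = (8.01)·(3.22) = 25.8
ΔG = RT ln(Qₚ/Kₚ) = (8.314 J mol⁻¹ K⁻¹)(650 K) × ln(25.8/5.40)
   = (5.404 kJ/mol)(1.564) = 8.45 kJ/mol
ΔG > 0, so the forward reaction is non-spontaneous (proceeds in reverse).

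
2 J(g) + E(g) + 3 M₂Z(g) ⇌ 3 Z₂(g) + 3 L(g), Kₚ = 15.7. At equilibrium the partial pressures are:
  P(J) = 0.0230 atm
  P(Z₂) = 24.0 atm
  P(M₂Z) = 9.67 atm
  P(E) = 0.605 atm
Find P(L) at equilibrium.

At equilibrium, Kₚ = P(Z₂)³·P(L)³ / (P(J)²·P(E)·P(M₂Z)³) = 15.7.
(24.0)³·(P(L))³ / ((0.0230)²·(0.605)·(9.67)³) = 15.7
P(L)³ = 3.29×10⁻⁴ ⇒ P(L) = 0.0690 atm

P(L) = 0.0690 atm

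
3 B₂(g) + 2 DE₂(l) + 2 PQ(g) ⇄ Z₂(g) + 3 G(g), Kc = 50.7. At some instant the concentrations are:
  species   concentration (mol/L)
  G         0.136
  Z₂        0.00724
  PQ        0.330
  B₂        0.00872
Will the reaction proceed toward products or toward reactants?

reverse (toward reactants)

(DE₂ is a pure liquid — omitted from Qc.)
Qc = [Z₂]·[G]³ / ([B₂]³·[PQ]²) = (0.00724)·(0.136)³ / ((0.00872)³·(0.330)²) = 252
Qc = 252 > Kc = 50.7, so the reverse reaction proceeds.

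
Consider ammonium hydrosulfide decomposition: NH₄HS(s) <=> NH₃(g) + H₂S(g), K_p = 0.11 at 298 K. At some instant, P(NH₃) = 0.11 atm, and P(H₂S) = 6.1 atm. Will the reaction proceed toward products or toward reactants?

to the left

(NH₄HS is a pure solid — omitted from Q_p.)
Q_p = P(NH₃)·P(H₂S) = (0.11)·(6.1) = 0.67
Q_p = 0.67 > K_p = 0.11, so the reverse reaction proceeds.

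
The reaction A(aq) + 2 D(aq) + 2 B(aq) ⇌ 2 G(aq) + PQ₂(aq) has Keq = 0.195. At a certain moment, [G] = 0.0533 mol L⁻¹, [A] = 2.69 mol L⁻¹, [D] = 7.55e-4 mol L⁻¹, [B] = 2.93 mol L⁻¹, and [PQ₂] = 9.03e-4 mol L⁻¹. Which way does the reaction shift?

Q = [G]²·[PQ₂] / ([A]·[D]²·[B]²) = (0.0533)²·(9.03e-4) / ((2.69)·(7.55e-4)²·(2.93)²) = 0.195
Q = 0.195 = Keq, so the system is already at equilibrium.

neither direction; the system is at equilibrium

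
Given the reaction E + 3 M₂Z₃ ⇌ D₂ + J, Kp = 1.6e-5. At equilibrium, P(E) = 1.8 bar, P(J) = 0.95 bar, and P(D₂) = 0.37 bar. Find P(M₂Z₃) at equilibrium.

P(M₂Z₃) = 23 bar

At equilibrium, Kp = P(D₂)·P(J) / (P(E)·P(M₂Z₃)³) = 1.6e-5.
(0.37)·(0.95) / ((1.8)·(P(M₂Z₃))³) = 1.6e-5
P(M₂Z₃)³ = 12200 ⇒ P(M₂Z₃) = 23 bar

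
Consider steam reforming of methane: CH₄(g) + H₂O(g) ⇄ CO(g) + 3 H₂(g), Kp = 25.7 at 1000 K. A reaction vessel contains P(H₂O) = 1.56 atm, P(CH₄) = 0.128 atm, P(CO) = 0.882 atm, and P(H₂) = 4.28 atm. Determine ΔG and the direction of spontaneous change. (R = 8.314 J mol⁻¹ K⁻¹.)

ΔG = 21.6 kJ/mol; the forward reaction is non-spontaneous

Qp = P(CO)·P(H₂)³ / (P(CH₄)·P(H₂O)) = (0.882)·(4.28)³ / ((0.128)·(1.56)) = 346
ΔG = RT ln(Qp/Kp) = (8.314 J mol⁻¹ K⁻¹)(1000 K) × ln(346/25.7)
   = (8.314 kJ/mol)(2.600) = 21.6 kJ/mol
ΔG > 0, so the forward reaction is non-spontaneous (proceeds in reverse).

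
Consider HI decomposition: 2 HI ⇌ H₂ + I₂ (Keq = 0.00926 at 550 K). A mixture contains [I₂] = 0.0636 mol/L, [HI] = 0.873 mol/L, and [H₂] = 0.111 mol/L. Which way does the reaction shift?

Q = [H₂]·[I₂] / [HI]² = (0.111)·(0.0636) / (0.873)² = 0.00926
Q = 0.00926 = Keq, so the system is already at equilibrium.

neither direction; the system is at equilibrium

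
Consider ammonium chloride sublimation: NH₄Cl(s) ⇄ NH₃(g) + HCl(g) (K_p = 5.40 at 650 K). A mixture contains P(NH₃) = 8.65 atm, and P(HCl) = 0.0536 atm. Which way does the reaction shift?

(NH₄Cl is a pure solid — omitted from Q_p.)
Q_p = P(NH₃)·P(HCl) = (8.65)·(0.0536) = 0.464
Q_p = 0.464 < K_p = 5.40, so the forward reaction proceeds.

toward products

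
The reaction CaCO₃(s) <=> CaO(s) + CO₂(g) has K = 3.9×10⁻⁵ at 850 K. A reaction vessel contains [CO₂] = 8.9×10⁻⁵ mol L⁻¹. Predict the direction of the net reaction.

(CaCO₃, CaO are pure solids — omitted from Q.)
Q = [CO₂] = 8.9×10⁻⁵
Q = 8.9×10⁻⁵ > K = 3.9×10⁻⁵, so the reverse reaction proceeds.

to the left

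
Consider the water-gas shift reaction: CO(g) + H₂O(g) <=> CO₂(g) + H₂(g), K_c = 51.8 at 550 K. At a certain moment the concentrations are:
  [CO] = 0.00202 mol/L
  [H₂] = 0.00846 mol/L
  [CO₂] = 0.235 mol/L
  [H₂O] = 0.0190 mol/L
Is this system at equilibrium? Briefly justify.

yes, at equilibrium

Q_c = [CO₂]·[H₂] / ([CO]·[H₂O]) = (0.235)·(0.00846) / ((0.00202)·(0.0190)) = 51.8
Q_c = 51.8 = K_c; the system is at equilibrium.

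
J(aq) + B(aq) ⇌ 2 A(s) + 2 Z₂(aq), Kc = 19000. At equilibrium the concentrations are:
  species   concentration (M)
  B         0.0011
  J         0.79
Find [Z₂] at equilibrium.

(A is a pure solid — omitted from Kc.)
At equilibrium, Kc = [Z₂]² / ([J]·[B]) = 19000.
([Z₂])² / ((0.79)·(0.0011)) = 19000
[Z₂]² = 16.5 ⇒ [Z₂] = 4.1 M

[Z₂] = 4.1 M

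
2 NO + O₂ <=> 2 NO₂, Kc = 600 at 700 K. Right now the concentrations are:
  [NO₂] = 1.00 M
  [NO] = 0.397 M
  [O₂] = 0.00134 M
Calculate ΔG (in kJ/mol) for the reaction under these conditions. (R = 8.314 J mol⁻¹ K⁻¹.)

ΔG = 12.0 kJ/mol

Qc = [NO₂]² / ([NO]²·[O₂]) = (1.00)² / ((0.397)²·(0.00134)) = 4730
ΔG = RT ln(Qc/Kc) = (8.314 J mol⁻¹ K⁻¹)(700 K) × ln(4730/600)
   = (5.820 kJ/mol)(2.065) = 12.0 kJ/mol
ΔG > 0, so the forward reaction is non-spontaneous (proceeds in reverse).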